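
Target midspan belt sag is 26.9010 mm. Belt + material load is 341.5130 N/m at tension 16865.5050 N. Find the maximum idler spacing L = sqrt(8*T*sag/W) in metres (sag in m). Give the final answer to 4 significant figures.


sag = 26.9010/1000 = 0.026901 m
L = sqrt(8 * 16865.5050 * 0.026901 / 341.5130)
L = 3.260 m


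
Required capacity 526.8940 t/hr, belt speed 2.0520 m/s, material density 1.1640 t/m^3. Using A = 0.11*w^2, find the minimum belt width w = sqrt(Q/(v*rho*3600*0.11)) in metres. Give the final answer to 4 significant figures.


A_req = 526.8940 / (2.0520 * 1.1640 * 3600) = 0.061276 m^2
w = sqrt(0.061276 / 0.11)
w = 0.7464 m


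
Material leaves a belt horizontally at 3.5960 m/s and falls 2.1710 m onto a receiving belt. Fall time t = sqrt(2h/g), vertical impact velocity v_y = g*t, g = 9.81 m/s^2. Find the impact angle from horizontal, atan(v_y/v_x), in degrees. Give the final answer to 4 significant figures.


t = sqrt(2*2.1710/9.81) = 0.665289 s
v_y = 9.81 * 0.665289 = 6.52649 m/s
angle = atan(6.52649 / 3.5960) = 61.15 deg


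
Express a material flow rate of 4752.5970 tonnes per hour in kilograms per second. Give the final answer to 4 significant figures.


m_dot = 4752.5970 * 1000 / 3600
m_dot = 1320 kg/s


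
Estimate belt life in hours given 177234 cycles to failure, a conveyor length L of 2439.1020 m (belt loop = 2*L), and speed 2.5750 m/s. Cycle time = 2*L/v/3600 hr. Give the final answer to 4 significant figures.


cycle_time = 2 * 2439.1020 / 2.5750 / 3600 = 0.526236 hr
life = 177234 * 0.526236 = 93270 hours


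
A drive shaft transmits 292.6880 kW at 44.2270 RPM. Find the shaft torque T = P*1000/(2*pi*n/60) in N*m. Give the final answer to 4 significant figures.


omega = 2*pi*44.2270/60 = 4.63144 rad/s
T = 292.6880*1000 / 4.63144
T = 63200 N*m


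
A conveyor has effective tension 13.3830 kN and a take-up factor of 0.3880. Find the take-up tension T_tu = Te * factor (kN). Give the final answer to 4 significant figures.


T_tu = 13.3830 * 0.3880
T_tu = 5.193 kN


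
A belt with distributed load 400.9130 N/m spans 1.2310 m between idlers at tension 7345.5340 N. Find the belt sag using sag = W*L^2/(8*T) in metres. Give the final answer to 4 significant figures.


sag = 400.9130 * 1.2310^2 / (8 * 7345.5340)
sag = 0.01034 m


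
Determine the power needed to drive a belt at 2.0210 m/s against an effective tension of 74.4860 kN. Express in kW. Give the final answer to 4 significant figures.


P = Te * v = 74.4860 * 2.0210
P = 150.5 kW


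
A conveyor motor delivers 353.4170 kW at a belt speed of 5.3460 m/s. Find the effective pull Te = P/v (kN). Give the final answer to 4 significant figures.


Te = P / v = 353.4170 / 5.3460
Te = 66.11 kN


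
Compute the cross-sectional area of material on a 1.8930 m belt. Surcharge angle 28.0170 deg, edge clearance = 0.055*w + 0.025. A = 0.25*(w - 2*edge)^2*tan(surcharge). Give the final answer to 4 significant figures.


edge = 0.055*1.8930 + 0.025 = 0.129115 m
ew = 1.8930 - 2*0.129115 = 1.63477 m
A = 0.25 * 1.63477^2 * tan(28.0170 deg)
A = 0.3555 m^2


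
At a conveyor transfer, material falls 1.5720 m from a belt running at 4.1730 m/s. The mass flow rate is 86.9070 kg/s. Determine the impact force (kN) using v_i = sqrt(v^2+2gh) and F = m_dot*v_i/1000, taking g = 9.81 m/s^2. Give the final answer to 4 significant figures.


v_i = sqrt(4.1730^2 + 2*9.81*1.5720) = 6.94669 m/s
F = 86.9070 * 6.94669 / 1000
F = 0.6037 kN


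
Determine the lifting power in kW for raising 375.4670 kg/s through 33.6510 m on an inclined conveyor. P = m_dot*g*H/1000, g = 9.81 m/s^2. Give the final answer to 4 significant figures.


P = 375.4670 * 9.81 * 33.6510 / 1000
P = 123.9 kW


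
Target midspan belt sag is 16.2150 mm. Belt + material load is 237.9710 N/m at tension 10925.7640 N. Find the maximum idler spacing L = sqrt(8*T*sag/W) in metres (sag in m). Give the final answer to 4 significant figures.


sag = 16.2150/1000 = 0.016215 m
L = sqrt(8 * 10925.7640 * 0.016215 / 237.9710)
L = 2.440 m


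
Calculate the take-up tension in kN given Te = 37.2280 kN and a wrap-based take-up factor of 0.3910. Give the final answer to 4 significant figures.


T_tu = 37.2280 * 0.3910
T_tu = 14.56 kN


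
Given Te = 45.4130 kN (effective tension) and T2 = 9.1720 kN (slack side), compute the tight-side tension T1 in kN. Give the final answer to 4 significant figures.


T1 = Te + T2 = 45.4130 + 9.1720
T1 = 54.58 kN


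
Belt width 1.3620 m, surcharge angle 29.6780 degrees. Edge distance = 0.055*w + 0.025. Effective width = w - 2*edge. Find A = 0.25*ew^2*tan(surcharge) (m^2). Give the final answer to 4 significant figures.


edge = 0.055*1.3620 + 0.025 = 0.09991 m
ew = 1.3620 - 2*0.09991 = 1.16218 m
A = 0.25 * 1.16218^2 * tan(29.6780 deg)
A = 0.1924 m^2


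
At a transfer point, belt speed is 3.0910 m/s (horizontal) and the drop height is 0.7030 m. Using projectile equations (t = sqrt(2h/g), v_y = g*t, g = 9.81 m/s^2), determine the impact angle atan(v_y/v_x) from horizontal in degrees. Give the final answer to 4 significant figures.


t = sqrt(2*0.7030/9.81) = 0.37858 s
v_y = 9.81 * 0.37858 = 3.71387 m/s
angle = atan(3.71387 / 3.0910) = 50.23 deg


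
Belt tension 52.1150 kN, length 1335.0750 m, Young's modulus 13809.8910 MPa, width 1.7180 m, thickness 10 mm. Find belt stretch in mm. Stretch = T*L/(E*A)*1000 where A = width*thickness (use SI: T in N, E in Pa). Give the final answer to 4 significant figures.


A = 1.7180 * 0.01 = 0.01718 m^2
Stretch = 52.1150*1000 * 1335.0750 / (13809.8910e6 * 0.01718) * 1000
Stretch = 293.3 mm


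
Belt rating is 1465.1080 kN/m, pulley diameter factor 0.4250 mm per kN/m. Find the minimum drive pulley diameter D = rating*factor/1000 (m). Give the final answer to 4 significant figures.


D = 1465.1080 * 0.4250 / 1000
D = 0.6227 m


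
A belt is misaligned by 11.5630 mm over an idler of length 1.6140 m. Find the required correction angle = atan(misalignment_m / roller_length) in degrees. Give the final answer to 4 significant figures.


misalign_m = 11.5630 / 1000 = 0.011563 m
angle = atan(0.011563 / 1.6140)
angle = 0.4105 deg


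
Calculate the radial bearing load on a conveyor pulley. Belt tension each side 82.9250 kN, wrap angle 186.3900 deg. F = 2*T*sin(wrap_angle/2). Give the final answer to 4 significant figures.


F = 2 * 82.9250 * sin(186.3900/2 deg)
F = 165.6 kN


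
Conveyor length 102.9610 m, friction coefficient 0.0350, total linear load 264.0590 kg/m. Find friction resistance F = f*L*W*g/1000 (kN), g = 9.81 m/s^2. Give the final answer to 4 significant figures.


F = 0.0350 * 102.9610 * 264.0590 * 9.81 / 1000
F = 9.335 kN


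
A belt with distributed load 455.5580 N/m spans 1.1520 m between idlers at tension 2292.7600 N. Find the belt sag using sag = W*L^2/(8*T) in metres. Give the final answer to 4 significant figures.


sag = 455.5580 * 1.1520^2 / (8 * 2292.7600)
sag = 0.03296 m


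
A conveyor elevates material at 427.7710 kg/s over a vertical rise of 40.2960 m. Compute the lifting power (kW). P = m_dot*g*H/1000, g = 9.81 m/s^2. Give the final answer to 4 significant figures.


P = 427.7710 * 9.81 * 40.2960 / 1000
P = 169.1 kW


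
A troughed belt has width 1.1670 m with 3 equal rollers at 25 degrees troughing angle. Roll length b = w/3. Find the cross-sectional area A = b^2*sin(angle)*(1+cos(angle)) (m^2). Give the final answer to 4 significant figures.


b = 1.1670/3 = 0.389 m
A = 0.389^2 * sin(25 deg) * (1 + cos(25 deg))
A = 0.1219 m^2


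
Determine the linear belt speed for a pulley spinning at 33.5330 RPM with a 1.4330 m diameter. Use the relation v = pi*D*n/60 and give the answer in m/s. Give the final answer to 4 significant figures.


v = pi * 1.4330 * 33.5330 / 60
v = 2.516 m/s


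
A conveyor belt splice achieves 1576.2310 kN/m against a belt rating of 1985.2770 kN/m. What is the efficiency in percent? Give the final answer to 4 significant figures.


Eff = 1576.2310 / 1985.2770 * 100
Eff = 79.40 %


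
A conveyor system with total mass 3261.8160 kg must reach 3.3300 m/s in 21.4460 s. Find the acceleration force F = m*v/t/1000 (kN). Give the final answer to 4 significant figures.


F = 3261.8160 * 3.3300 / 21.4460 / 1000
F = 0.5065 kN


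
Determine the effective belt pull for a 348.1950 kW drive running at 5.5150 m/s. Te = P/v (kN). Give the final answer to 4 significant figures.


Te = P / v = 348.1950 / 5.5150
Te = 63.14 kN


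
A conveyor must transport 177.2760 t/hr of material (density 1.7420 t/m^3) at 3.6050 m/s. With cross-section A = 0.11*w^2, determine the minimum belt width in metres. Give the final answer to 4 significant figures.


A_req = 177.2760 / (3.6050 * 1.7420 * 3600) = 0.00784141 m^2
w = sqrt(0.00784141 / 0.11)
w = 0.2670 m


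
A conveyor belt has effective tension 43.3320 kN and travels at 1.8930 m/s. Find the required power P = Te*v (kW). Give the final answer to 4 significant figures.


P = Te * v = 43.3320 * 1.8930
P = 82.03 kW


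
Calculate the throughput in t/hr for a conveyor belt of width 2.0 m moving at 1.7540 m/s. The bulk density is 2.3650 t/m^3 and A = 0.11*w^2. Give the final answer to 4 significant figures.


A = 0.11 * 2.0^2 = 0.44 m^2
C = 0.44 * 1.7540 * 2.3650 * 3600
C = 6571 t/hr


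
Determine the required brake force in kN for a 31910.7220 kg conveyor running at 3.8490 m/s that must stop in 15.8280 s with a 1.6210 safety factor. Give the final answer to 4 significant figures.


F = 31910.7220 * 3.8490 / 15.8280 * 1.6210 / 1000
F = 12.58 kN


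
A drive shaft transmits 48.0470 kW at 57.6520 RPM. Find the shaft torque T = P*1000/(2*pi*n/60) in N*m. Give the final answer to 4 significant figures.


omega = 2*pi*57.6520/60 = 6.0373 rad/s
T = 48.0470*1000 / 6.0373
T = 7958 N*m


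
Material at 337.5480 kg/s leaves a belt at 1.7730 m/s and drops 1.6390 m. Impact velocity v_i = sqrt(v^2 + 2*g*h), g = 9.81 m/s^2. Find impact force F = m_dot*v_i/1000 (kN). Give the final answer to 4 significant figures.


v_i = sqrt(1.7730^2 + 2*9.81*1.6390) = 5.94144 m/s
F = 337.5480 * 5.94144 / 1000
F = 2.006 kN


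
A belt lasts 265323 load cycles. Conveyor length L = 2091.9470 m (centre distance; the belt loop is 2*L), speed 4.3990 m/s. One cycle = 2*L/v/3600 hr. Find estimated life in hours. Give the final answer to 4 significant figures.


cycle_time = 2 * 2091.9470 / 4.3990 / 3600 = 0.264195 hr
life = 265323 * 0.264195 = 70100 hours


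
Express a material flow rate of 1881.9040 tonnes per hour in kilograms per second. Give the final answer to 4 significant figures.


m_dot = 1881.9040 * 1000 / 3600
m_dot = 522.8 kg/s


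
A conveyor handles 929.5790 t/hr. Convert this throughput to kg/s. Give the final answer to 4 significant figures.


m_dot = 929.5790 * 1000 / 3600
m_dot = 258.2 kg/s


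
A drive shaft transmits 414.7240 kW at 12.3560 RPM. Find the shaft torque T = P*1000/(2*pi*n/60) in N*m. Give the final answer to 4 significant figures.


omega = 2*pi*12.3560/60 = 1.29392 rad/s
T = 414.7240*1000 / 1.29392
T = 320500 N*m


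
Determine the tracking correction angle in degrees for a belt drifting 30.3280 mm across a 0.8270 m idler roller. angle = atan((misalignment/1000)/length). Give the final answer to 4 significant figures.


misalign_m = 30.3280 / 1000 = 0.030328 m
angle = atan(0.030328 / 0.8270)
angle = 2.100 deg


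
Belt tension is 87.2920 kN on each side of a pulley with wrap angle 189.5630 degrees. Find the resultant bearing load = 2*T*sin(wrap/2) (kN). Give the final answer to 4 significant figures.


F = 2 * 87.2920 * sin(189.5630/2 deg)
F = 174.0 kN


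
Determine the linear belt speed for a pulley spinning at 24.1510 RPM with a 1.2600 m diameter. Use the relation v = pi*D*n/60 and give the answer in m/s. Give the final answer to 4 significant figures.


v = pi * 1.2600 * 24.1510 / 60
v = 1.593 m/s


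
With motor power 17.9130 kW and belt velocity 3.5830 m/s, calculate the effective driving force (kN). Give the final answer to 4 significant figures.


Te = P / v = 17.9130 / 3.5830
Te = 4.999 kN


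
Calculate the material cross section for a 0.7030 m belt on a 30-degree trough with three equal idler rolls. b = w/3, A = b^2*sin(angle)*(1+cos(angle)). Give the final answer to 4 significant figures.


b = 0.7030/3 = 0.234333 m
A = 0.234333^2 * sin(30 deg) * (1 + cos(30 deg))
A = 0.05123 m^2


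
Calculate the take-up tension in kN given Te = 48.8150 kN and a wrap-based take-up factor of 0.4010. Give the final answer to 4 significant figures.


T_tu = 48.8150 * 0.4010
T_tu = 19.57 kN


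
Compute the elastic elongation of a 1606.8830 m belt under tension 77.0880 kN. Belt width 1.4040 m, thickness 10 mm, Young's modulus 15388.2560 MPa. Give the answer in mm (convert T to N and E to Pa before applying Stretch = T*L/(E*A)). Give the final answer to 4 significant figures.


A = 1.4040 * 0.01 = 0.01404 m^2
Stretch = 77.0880*1000 * 1606.8830 / (15388.2560e6 * 0.01404) * 1000
Stretch = 573.3 mm


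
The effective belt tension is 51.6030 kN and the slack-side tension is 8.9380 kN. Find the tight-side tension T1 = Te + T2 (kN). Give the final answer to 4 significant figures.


T1 = Te + T2 = 51.6030 + 8.9380
T1 = 60.54 kN


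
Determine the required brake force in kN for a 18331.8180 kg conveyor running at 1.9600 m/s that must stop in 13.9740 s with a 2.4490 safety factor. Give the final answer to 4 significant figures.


F = 18331.8180 * 1.9600 / 13.9740 * 2.4490 / 1000
F = 6.297 kN


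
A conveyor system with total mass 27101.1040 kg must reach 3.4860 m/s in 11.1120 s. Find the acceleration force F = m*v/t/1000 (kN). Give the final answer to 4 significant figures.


F = 27101.1040 * 3.4860 / 11.1120 / 1000
F = 8.502 kN


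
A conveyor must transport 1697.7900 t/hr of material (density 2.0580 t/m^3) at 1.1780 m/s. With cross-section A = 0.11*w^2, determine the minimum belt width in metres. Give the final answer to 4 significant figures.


A_req = 1697.7900 / (1.1780 * 2.0580 * 3600) = 0.194532 m^2
w = sqrt(0.194532 / 0.11)
w = 1.330 m


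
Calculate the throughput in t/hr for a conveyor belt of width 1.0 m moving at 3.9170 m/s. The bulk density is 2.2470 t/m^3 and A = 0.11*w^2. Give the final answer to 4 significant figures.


A = 0.11 * 1.0^2 = 0.11 m^2
C = 0.11 * 3.9170 * 2.2470 * 3600
C = 3485 t/hr


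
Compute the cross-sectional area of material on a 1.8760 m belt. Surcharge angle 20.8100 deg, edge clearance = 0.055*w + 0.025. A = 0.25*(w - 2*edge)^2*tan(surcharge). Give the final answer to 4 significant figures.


edge = 0.055*1.8760 + 0.025 = 0.12818 m
ew = 1.8760 - 2*0.12818 = 1.61964 m
A = 0.25 * 1.61964^2 * tan(20.8100 deg)
A = 0.2492 m^2


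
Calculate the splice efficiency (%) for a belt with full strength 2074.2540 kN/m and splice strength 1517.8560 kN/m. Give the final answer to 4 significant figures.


Eff = 1517.8560 / 2074.2540 * 100
Eff = 73.18 %


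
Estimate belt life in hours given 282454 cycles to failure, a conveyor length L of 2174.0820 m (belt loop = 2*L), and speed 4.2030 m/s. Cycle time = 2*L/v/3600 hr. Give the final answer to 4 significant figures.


cycle_time = 2 * 2174.0820 / 4.2030 / 3600 = 0.287372 hr
life = 282454 * 0.287372 = 81170 hours


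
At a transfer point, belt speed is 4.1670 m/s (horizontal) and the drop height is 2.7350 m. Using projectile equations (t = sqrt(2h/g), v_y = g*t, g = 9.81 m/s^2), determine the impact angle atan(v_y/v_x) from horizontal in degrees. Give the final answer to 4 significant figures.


t = sqrt(2*2.7350/9.81) = 0.746722 s
v_y = 9.81 * 0.746722 = 7.32534 m/s
angle = atan(7.32534 / 4.1670) = 60.37 deg


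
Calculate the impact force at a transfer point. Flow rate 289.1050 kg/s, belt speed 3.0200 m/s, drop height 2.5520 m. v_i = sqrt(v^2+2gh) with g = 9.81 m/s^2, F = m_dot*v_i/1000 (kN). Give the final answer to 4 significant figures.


v_i = sqrt(3.0200^2 + 2*9.81*2.5520) = 7.69355 m/s
F = 289.1050 * 7.69355 / 1000
F = 2.224 kN


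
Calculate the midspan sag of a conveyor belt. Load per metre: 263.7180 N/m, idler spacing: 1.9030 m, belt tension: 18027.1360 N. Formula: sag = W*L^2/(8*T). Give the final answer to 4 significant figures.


sag = 263.7180 * 1.9030^2 / (8 * 18027.1360)
sag = 0.006622 m


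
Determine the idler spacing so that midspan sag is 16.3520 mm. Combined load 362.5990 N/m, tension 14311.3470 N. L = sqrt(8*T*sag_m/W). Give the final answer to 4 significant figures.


sag = 16.3520/1000 = 0.016352 m
L = sqrt(8 * 14311.3470 * 0.016352 / 362.5990)
L = 2.272 m


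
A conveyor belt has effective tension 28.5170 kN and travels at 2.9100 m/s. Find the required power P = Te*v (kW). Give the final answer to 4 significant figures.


P = Te * v = 28.5170 * 2.9100
P = 82.98 kW


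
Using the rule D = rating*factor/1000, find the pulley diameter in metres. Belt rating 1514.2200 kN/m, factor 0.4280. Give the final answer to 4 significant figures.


D = 1514.2200 * 0.4280 / 1000
D = 0.6481 m


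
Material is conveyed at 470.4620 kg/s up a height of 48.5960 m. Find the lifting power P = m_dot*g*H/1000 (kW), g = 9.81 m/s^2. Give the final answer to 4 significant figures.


P = 470.4620 * 9.81 * 48.5960 / 1000
P = 224.3 kW


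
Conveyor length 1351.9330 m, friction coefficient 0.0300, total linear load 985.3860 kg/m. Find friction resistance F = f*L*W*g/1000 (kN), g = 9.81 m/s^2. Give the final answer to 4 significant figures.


F = 0.0300 * 1351.9330 * 985.3860 * 9.81 / 1000
F = 392.1 kN


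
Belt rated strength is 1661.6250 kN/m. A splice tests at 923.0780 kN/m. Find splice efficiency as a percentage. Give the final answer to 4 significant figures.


Eff = 923.0780 / 1661.6250 * 100
Eff = 55.55 %


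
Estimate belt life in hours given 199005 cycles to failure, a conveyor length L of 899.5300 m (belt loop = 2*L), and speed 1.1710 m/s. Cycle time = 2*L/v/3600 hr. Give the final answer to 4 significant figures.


cycle_time = 2 * 899.5300 / 1.1710 / 3600 = 0.426763 hr
life = 199005 * 0.426763 = 84930 hours


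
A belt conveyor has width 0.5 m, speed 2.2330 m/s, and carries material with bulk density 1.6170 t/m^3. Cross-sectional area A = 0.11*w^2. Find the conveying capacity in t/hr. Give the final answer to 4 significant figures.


A = 0.11 * 0.5^2 = 0.0275 m^2
C = 0.0275 * 2.2330 * 1.6170 * 3600
C = 357.5 t/hr


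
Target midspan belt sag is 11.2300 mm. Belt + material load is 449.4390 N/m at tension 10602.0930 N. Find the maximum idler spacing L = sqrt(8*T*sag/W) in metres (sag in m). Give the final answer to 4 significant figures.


sag = 11.2300/1000 = 0.011230 m
L = sqrt(8 * 10602.0930 * 0.011230 / 449.4390)
L = 1.456 m


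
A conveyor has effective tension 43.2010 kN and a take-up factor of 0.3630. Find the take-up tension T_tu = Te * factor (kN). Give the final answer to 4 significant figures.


T_tu = 43.2010 * 0.3630
T_tu = 15.68 kN


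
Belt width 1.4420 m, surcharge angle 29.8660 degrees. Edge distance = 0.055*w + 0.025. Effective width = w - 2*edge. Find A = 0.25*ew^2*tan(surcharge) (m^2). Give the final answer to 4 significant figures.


edge = 0.055*1.4420 + 0.025 = 0.10431 m
ew = 1.4420 - 2*0.10431 = 1.23338 m
A = 0.25 * 1.23338^2 * tan(29.8660 deg)
A = 0.2184 m^2


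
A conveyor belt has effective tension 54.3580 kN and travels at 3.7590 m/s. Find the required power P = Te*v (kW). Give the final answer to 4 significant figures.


P = Te * v = 54.3580 * 3.7590
P = 204.3 kW


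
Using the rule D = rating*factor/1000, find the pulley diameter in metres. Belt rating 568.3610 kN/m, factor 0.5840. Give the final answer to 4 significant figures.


D = 568.3610 * 0.5840 / 1000
D = 0.3319 m


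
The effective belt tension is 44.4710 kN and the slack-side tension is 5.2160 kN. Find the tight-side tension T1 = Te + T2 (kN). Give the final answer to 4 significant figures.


T1 = Te + T2 = 44.4710 + 5.2160
T1 = 49.69 kN


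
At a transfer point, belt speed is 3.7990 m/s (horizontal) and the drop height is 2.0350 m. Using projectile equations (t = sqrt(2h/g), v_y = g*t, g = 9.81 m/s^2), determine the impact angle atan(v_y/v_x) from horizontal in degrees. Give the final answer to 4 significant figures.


t = sqrt(2*2.0350/9.81) = 0.644114 s
v_y = 9.81 * 0.644114 = 6.31876 m/s
angle = atan(6.31876 / 3.7990) = 58.98 deg


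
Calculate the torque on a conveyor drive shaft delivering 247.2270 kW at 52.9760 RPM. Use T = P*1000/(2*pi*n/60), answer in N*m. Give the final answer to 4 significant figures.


omega = 2*pi*52.9760/60 = 5.54763 rad/s
T = 247.2270*1000 / 5.54763
T = 44560 N*m


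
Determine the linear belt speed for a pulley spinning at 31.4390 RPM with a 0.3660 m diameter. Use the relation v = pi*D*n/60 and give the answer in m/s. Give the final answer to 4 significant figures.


v = pi * 0.3660 * 31.4390 / 60
v = 0.6025 m/s


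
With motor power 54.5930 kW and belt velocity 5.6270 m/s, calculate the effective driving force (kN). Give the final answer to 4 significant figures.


Te = P / v = 54.5930 / 5.6270
Te = 9.702 kN


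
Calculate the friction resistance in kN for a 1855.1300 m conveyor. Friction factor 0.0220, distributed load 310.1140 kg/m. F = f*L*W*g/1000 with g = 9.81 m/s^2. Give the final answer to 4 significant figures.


F = 0.0220 * 1855.1300 * 310.1140 * 9.81 / 1000
F = 124.2 kN


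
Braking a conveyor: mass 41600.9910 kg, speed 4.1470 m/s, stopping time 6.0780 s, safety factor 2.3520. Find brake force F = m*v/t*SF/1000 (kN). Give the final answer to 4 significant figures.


F = 41600.9910 * 4.1470 / 6.0780 * 2.3520 / 1000
F = 66.76 kN


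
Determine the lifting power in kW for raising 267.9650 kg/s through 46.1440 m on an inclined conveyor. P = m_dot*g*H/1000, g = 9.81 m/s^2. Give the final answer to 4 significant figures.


P = 267.9650 * 9.81 * 46.1440 / 1000
P = 121.3 kW


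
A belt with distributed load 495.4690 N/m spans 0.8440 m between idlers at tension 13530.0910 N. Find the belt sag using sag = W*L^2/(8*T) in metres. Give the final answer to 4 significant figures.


sag = 495.4690 * 0.8440^2 / (8 * 13530.0910)
sag = 0.003261 m


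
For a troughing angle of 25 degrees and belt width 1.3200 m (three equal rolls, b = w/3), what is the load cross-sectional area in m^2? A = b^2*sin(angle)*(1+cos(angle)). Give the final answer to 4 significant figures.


b = 1.3200/3 = 0.44 m
A = 0.44^2 * sin(25 deg) * (1 + cos(25 deg))
A = 0.1560 m^2


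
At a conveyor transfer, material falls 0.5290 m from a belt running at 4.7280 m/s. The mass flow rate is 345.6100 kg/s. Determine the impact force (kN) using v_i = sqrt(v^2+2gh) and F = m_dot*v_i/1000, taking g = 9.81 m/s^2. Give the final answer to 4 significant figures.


v_i = sqrt(4.7280^2 + 2*9.81*0.5290) = 5.72127 m/s
F = 345.6100 * 5.72127 / 1000
F = 1.977 kN


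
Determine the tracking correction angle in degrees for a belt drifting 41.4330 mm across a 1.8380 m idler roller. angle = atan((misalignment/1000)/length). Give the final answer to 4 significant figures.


misalign_m = 41.4330 / 1000 = 0.041433 m
angle = atan(0.041433 / 1.8380)
angle = 1.291 deg


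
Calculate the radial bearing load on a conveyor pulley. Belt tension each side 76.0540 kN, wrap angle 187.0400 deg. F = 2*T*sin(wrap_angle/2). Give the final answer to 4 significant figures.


F = 2 * 76.0540 * sin(187.0400/2 deg)
F = 151.8 kN


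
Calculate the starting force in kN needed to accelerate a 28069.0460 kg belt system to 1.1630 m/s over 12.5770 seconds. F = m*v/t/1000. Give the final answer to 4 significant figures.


F = 28069.0460 * 1.1630 / 12.5770 / 1000
F = 2.596 kN


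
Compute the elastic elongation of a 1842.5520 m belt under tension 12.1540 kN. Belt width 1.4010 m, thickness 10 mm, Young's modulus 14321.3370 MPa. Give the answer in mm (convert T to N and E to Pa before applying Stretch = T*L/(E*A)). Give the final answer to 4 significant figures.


A = 1.4010 * 0.01 = 0.01401 m^2
Stretch = 12.1540*1000 * 1842.5520 / (14321.3370e6 * 0.01401) * 1000
Stretch = 111.6 mm


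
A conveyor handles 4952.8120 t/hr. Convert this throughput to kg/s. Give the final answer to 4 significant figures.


m_dot = 4952.8120 * 1000 / 3600
m_dot = 1376 kg/s


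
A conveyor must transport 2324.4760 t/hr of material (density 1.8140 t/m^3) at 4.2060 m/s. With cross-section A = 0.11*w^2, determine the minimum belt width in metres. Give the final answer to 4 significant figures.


A_req = 2324.4760 / (4.2060 * 1.8140 * 3600) = 0.0846284 m^2
w = sqrt(0.0846284 / 0.11)
w = 0.8771 m


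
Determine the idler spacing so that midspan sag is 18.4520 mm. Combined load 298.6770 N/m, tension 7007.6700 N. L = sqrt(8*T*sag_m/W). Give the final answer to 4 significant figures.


sag = 18.4520/1000 = 0.018452 m
L = sqrt(8 * 7007.6700 * 0.018452 / 298.6770)
L = 1.861 m


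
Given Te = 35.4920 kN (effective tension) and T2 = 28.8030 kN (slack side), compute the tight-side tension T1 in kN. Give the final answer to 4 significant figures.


T1 = Te + T2 = 35.4920 + 28.8030
T1 = 64.30 kN


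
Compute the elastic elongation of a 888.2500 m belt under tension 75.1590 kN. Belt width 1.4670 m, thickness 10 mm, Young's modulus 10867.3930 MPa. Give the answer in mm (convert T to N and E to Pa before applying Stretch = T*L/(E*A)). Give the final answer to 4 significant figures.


A = 1.4670 * 0.01 = 0.01467 m^2
Stretch = 75.1590*1000 * 888.2500 / (10867.3930e6 * 0.01467) * 1000
Stretch = 418.8 mm


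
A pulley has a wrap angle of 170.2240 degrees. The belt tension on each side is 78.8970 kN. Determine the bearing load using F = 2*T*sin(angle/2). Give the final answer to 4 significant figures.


F = 2 * 78.8970 * sin(170.2240/2 deg)
F = 157.2 kN


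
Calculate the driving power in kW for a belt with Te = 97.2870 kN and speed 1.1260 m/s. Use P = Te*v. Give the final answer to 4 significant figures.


P = Te * v = 97.2870 * 1.1260
P = 109.5 kW


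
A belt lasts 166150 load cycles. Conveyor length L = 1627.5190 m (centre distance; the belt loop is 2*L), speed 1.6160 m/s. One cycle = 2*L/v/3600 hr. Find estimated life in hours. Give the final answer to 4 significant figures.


cycle_time = 2 * 1627.5190 / 1.6160 / 3600 = 0.559516 hr
life = 166150 * 0.559516 = 92960 hours


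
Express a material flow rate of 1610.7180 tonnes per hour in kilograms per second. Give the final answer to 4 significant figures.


m_dot = 1610.7180 * 1000 / 3600
m_dot = 447.4 kg/s


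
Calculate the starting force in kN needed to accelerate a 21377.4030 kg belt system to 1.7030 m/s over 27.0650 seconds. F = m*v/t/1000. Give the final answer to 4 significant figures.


F = 21377.4030 * 1.7030 / 27.0650 / 1000
F = 1.345 kN


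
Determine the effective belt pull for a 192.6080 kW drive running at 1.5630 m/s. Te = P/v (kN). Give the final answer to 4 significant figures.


Te = P / v = 192.6080 / 1.5630
Te = 123.2 kN


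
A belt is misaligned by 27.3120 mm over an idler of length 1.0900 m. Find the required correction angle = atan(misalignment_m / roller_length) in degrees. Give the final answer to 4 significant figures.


misalign_m = 27.3120 / 1000 = 0.027312 m
angle = atan(0.027312 / 1.0900)
angle = 1.435 deg


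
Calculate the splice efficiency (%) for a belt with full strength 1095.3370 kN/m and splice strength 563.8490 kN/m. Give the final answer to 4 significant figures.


Eff = 563.8490 / 1095.3370 * 100
Eff = 51.48 %


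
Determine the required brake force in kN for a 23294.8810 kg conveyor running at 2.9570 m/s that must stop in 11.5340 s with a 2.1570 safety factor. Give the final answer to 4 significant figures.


F = 23294.8810 * 2.9570 / 11.5340 * 2.1570 / 1000
F = 12.88 kN


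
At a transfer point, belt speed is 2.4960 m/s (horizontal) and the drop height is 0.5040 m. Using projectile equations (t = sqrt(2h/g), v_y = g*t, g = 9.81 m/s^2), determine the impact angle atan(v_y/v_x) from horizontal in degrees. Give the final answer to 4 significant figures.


t = sqrt(2*0.5040/9.81) = 0.32055 s
v_y = 9.81 * 0.32055 = 3.1446 m/s
angle = atan(3.1446 / 2.4960) = 51.56 deg


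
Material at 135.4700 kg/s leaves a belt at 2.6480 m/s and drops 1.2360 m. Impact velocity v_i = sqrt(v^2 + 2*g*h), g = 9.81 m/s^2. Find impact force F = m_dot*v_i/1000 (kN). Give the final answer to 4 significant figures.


v_i = sqrt(2.6480^2 + 2*9.81*1.2360) = 5.59126 m/s
F = 135.4700 * 5.59126 / 1000
F = 0.7574 kN


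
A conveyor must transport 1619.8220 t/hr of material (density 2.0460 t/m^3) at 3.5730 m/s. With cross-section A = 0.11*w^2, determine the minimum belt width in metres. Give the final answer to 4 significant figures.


A_req = 1619.8220 / (3.5730 * 2.0460 * 3600) = 0.0615497 m^2
w = sqrt(0.0615497 / 0.11)
w = 0.7480 m


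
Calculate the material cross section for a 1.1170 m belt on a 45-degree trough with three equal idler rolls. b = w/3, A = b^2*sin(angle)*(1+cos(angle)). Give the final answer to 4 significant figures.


b = 1.1170/3 = 0.372333 m
A = 0.372333^2 * sin(45 deg) * (1 + cos(45 deg))
A = 0.1673 m^2


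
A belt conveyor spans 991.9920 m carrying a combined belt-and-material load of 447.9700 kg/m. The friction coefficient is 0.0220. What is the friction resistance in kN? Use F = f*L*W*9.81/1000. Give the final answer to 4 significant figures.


F = 0.0220 * 991.9920 * 447.9700 * 9.81 / 1000
F = 95.91 kN


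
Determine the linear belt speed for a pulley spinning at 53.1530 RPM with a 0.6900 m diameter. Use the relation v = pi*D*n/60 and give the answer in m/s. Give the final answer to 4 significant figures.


v = pi * 0.6900 * 53.1530 / 60
v = 1.920 m/s


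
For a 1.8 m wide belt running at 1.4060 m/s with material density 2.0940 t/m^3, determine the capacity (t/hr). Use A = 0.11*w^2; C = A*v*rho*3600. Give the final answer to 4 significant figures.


A = 0.11 * 1.8^2 = 0.3564 m^2
C = 0.3564 * 1.4060 * 2.0940 * 3600
C = 3777 t/hr


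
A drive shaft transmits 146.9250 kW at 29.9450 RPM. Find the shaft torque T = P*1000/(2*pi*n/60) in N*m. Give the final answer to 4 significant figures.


omega = 2*pi*29.9450/60 = 3.13583 rad/s
T = 146.9250*1000 / 3.13583
T = 46850 N*m


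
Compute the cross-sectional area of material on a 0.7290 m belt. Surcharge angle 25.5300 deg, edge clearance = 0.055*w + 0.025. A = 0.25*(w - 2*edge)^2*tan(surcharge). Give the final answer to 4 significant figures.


edge = 0.055*0.7290 + 0.025 = 0.065095 m
ew = 0.7290 - 2*0.065095 = 0.59881 m
A = 0.25 * 0.59881^2 * tan(25.5300 deg)
A = 0.04282 m^2


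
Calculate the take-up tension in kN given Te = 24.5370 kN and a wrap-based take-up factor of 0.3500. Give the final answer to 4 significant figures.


T_tu = 24.5370 * 0.3500
T_tu = 8.588 kN


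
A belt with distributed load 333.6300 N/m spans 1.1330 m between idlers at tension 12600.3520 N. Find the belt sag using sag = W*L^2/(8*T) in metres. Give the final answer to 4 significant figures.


sag = 333.6300 * 1.1330^2 / (8 * 12600.3520)
sag = 0.004249 m


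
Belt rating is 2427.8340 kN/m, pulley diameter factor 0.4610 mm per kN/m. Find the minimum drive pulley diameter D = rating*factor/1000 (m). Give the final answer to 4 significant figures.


D = 2427.8340 * 0.4610 / 1000
D = 1.119 m


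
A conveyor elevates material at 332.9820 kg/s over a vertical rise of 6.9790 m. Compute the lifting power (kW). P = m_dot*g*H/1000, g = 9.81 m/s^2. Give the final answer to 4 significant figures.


P = 332.9820 * 9.81 * 6.9790 / 1000
P = 22.80 kW


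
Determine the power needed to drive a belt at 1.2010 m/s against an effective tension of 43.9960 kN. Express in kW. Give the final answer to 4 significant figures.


P = Te * v = 43.9960 * 1.2010
P = 52.84 kW


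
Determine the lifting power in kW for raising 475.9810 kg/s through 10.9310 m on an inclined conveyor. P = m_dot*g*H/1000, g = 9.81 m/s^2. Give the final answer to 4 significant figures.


P = 475.9810 * 9.81 * 10.9310 / 1000
P = 51.04 kW


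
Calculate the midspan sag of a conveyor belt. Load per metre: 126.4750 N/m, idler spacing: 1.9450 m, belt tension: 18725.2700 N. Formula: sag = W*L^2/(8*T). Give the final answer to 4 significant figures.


sag = 126.4750 * 1.9450^2 / (8 * 18725.2700)
sag = 0.003194 m


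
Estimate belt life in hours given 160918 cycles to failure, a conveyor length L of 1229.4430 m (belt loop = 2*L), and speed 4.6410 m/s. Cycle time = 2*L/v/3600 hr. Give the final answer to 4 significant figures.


cycle_time = 2 * 1229.4430 / 4.6410 / 3600 = 0.147172 hr
life = 160918 * 0.147172 = 23680 hours


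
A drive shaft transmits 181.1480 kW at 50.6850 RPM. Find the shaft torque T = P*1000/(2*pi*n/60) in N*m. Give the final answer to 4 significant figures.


omega = 2*pi*50.6850/60 = 5.30772 rad/s
T = 181.1480*1000 / 5.30772
T = 34130 N*m


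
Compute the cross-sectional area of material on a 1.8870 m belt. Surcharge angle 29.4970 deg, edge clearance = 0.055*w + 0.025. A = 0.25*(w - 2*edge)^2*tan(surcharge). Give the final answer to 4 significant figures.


edge = 0.055*1.8870 + 0.025 = 0.128785 m
ew = 1.8870 - 2*0.128785 = 1.62943 m
A = 0.25 * 1.62943^2 * tan(29.4970 deg)
A = 0.3755 m^2


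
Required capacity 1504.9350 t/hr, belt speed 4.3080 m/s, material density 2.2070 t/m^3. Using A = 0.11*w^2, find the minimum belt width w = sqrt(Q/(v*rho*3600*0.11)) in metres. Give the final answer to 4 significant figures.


A_req = 1504.9350 / (4.3080 * 2.2070 * 3600) = 0.0439681 m^2
w = sqrt(0.0439681 / 0.11)
w = 0.6322 m


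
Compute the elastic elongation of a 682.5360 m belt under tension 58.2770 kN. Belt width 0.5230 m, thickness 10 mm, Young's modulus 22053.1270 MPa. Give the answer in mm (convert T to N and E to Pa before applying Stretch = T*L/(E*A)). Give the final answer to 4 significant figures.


A = 0.5230 * 0.01 = 0.00523 m^2
Stretch = 58.2770*1000 * 682.5360 / (22053.1270e6 * 0.00523) * 1000
Stretch = 344.9 mm


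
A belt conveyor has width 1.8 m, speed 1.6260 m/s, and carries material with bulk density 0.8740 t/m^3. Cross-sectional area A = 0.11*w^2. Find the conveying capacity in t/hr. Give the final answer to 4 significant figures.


A = 0.11 * 1.8^2 = 0.3564 m^2
C = 0.3564 * 1.6260 * 0.8740 * 3600
C = 1823 t/hr


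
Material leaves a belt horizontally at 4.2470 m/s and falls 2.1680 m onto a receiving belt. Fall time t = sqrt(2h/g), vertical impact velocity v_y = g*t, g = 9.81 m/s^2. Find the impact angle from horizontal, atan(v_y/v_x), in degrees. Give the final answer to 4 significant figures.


t = sqrt(2*2.1680/9.81) = 0.664829 s
v_y = 9.81 * 0.664829 = 6.52197 m/s
angle = atan(6.52197 / 4.2470) = 56.93 deg


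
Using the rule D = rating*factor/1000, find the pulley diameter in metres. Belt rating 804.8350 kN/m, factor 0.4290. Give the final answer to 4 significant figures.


D = 804.8350 * 0.4290 / 1000
D = 0.3453 m


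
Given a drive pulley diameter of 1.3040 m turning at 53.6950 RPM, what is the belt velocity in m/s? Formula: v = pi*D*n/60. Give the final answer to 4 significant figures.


v = pi * 1.3040 * 53.6950 / 60
v = 3.666 m/s


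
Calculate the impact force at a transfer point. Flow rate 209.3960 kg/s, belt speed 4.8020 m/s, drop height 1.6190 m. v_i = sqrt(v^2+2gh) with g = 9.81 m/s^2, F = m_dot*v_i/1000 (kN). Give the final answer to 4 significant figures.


v_i = sqrt(4.8020^2 + 2*9.81*1.6190) = 7.40432 m/s
F = 209.3960 * 7.40432 / 1000
F = 1.550 kN


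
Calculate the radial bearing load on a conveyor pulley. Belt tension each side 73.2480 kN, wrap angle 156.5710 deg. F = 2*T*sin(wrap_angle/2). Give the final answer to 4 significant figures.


F = 2 * 73.2480 * sin(156.5710/2 deg)
F = 143.4 kN


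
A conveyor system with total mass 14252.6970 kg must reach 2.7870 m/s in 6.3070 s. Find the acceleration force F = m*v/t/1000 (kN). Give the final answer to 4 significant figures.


F = 14252.6970 * 2.7870 / 6.3070 / 1000
F = 6.298 kN


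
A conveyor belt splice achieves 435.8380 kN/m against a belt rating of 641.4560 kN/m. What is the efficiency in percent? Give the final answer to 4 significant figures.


Eff = 435.8380 / 641.4560 * 100
Eff = 67.95 %


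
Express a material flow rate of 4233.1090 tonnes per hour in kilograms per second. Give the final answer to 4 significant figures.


m_dot = 4233.1090 * 1000 / 3600
m_dot = 1176 kg/s


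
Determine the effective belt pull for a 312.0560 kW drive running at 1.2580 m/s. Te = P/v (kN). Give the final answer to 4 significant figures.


Te = P / v = 312.0560 / 1.2580
Te = 248.1 kN


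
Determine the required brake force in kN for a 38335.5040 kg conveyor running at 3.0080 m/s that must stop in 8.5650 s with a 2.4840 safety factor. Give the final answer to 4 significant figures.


F = 38335.5040 * 3.0080 / 8.5650 * 2.4840 / 1000
F = 33.44 kN


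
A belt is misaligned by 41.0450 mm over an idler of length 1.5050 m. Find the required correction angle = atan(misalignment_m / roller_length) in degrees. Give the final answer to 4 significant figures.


misalign_m = 41.0450 / 1000 = 0.041045 m
angle = atan(0.041045 / 1.5050)
angle = 1.562 deg


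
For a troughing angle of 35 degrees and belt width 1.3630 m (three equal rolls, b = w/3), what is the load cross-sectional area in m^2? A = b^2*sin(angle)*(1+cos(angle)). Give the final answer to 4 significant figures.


b = 1.3630/3 = 0.454333 m
A = 0.454333^2 * sin(35 deg) * (1 + cos(35 deg))
A = 0.2154 m^2


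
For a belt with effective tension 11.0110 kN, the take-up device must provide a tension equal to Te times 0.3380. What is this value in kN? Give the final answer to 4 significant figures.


T_tu = 11.0110 * 0.3380
T_tu = 3.722 kN


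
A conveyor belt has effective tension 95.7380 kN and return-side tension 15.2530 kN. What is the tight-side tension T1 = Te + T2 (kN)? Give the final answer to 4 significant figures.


T1 = Te + T2 = 95.7380 + 15.2530
T1 = 111.0 kN


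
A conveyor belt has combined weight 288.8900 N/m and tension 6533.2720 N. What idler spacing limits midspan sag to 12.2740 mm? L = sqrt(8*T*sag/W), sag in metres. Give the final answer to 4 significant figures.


sag = 12.2740/1000 = 0.012274 m
L = sqrt(8 * 6533.2720 * 0.012274 / 288.8900)
L = 1.490 m


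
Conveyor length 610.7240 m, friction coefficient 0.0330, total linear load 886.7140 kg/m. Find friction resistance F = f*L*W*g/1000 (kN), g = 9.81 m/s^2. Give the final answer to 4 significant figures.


F = 0.0330 * 610.7240 * 886.7140 * 9.81 / 1000
F = 175.3 kN


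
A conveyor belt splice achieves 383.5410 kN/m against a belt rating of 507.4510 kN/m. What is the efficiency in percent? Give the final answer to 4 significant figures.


Eff = 383.5410 / 507.4510 * 100
Eff = 75.58 %


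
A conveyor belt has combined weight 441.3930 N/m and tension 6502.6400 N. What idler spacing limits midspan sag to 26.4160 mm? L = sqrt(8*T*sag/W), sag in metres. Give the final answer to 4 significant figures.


sag = 26.4160/1000 = 0.026416 m
L = sqrt(8 * 6502.6400 * 0.026416 / 441.3930)
L = 1.764 m


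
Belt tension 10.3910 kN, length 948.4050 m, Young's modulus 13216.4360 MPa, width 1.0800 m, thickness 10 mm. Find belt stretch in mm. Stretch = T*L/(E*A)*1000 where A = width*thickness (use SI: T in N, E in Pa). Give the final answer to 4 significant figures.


A = 1.0800 * 0.01 = 0.01080 m^2
Stretch = 10.3910*1000 * 948.4050 / (13216.4360e6 * 0.01080) * 1000
Stretch = 69.04 mm


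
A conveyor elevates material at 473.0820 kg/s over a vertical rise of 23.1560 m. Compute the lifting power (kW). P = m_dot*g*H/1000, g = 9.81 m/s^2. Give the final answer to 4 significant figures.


P = 473.0820 * 9.81 * 23.1560 / 1000
P = 107.5 kW
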